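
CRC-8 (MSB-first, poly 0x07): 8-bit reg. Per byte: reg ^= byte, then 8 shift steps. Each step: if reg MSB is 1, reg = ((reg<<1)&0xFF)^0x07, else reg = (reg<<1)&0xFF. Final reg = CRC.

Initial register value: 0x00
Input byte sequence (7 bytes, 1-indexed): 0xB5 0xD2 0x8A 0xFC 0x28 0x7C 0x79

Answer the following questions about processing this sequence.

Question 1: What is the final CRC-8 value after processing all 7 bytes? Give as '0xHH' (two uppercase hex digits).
Answer: 0x81

Derivation:
After byte 1 (0xB5): reg=0x02
After byte 2 (0xD2): reg=0x3E
After byte 3 (0x8A): reg=0x05
After byte 4 (0xFC): reg=0xE1
After byte 5 (0x28): reg=0x71
After byte 6 (0x7C): reg=0x23
After byte 7 (0x79): reg=0x81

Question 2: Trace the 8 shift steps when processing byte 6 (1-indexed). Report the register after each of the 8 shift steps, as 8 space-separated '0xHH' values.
After byte 1 (0xB5): reg=0x02
After byte 2 (0xD2): reg=0x3E
After byte 3 (0x8A): reg=0x05
After byte 4 (0xFC): reg=0xE1
After byte 5 (0x28): reg=0x71
Register before byte 6: 0x71
After XOR with byte 0x7C: 0x0D

Answer: 0x1A 0x34 0x68 0xD0 0xA7 0x49 0x92 0x23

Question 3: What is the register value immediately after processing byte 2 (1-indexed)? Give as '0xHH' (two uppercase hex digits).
After byte 1 (0xB5): reg=0x02
After byte 2 (0xD2): reg=0x3E

Answer: 0x3E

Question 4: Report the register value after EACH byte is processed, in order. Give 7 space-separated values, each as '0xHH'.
0x02 0x3E 0x05 0xE1 0x71 0x23 0x81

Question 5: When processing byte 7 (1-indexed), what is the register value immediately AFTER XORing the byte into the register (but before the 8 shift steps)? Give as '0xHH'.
Answer: 0x5A

Derivation:
Register before byte 7: 0x23
Byte 7: 0x79
0x23 XOR 0x79 = 0x5A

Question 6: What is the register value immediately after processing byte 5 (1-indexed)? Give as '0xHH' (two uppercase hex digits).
After byte 1 (0xB5): reg=0x02
After byte 2 (0xD2): reg=0x3E
After byte 3 (0x8A): reg=0x05
After byte 4 (0xFC): reg=0xE1
After byte 5 (0x28): reg=0x71

Answer: 0x71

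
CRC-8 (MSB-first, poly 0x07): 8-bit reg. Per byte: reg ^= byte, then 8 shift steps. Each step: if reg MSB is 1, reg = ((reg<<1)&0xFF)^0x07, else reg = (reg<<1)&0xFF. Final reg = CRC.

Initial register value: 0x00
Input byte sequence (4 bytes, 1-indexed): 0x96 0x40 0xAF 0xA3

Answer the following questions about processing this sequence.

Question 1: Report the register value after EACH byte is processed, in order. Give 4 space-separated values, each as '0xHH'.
0xEB 0x58 0xCB 0x1F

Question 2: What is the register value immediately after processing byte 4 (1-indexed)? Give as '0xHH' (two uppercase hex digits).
Answer: 0x1F

Derivation:
After byte 1 (0x96): reg=0xEB
After byte 2 (0x40): reg=0x58
After byte 3 (0xAF): reg=0xCB
After byte 4 (0xA3): reg=0x1F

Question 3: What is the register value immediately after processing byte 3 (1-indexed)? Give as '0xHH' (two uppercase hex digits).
Answer: 0xCB

Derivation:
After byte 1 (0x96): reg=0xEB
After byte 2 (0x40): reg=0x58
After byte 3 (0xAF): reg=0xCB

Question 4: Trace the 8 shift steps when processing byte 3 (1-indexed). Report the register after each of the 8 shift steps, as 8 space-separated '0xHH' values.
After byte 1 (0x96): reg=0xEB
After byte 2 (0x40): reg=0x58
Register before byte 3: 0x58
After XOR with byte 0xAF: 0xF7

Answer: 0xE9 0xD5 0xAD 0x5D 0xBA 0x73 0xE6 0xCB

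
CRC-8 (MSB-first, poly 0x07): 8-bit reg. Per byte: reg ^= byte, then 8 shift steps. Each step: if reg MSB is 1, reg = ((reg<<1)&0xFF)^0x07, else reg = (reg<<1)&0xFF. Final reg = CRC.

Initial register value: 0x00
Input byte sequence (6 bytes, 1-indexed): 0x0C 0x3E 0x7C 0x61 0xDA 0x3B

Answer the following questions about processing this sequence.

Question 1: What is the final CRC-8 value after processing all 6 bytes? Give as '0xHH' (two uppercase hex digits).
After byte 1 (0x0C): reg=0x24
After byte 2 (0x3E): reg=0x46
After byte 3 (0x7C): reg=0xA6
After byte 4 (0x61): reg=0x5B
After byte 5 (0xDA): reg=0x8E
After byte 6 (0x3B): reg=0x02

Answer: 0x02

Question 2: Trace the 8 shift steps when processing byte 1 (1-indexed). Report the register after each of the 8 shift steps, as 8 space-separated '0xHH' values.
Answer: 0x18 0x30 0x60 0xC0 0x87 0x09 0x12 0x24

Derivation:
Register before byte 1: 0x00
After XOR with byte 0x0C: 0x0C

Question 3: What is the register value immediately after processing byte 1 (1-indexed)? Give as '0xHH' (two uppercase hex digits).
Answer: 0x24

Derivation:
After byte 1 (0x0C): reg=0x24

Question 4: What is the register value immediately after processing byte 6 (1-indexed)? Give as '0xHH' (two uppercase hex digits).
Answer: 0x02

Derivation:
After byte 1 (0x0C): reg=0x24
After byte 2 (0x3E): reg=0x46
After byte 3 (0x7C): reg=0xA6
After byte 4 (0x61): reg=0x5B
After byte 5 (0xDA): reg=0x8E
After byte 6 (0x3B): reg=0x02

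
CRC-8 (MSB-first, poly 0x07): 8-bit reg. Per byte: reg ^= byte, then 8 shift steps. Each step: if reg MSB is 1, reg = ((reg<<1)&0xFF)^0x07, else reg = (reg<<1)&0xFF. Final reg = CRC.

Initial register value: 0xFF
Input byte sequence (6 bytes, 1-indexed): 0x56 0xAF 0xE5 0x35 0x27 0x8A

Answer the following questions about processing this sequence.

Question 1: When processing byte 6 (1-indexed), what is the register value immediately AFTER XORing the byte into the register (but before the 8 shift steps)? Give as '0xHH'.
Answer: 0x6C

Derivation:
Register before byte 6: 0xE6
Byte 6: 0x8A
0xE6 XOR 0x8A = 0x6C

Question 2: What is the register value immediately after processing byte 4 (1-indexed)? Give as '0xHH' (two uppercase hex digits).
After byte 1 (0x56): reg=0x56
After byte 2 (0xAF): reg=0xE1
After byte 3 (0xE5): reg=0x1C
After byte 4 (0x35): reg=0xDF

Answer: 0xDF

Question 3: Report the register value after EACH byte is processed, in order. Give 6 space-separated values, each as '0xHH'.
0x56 0xE1 0x1C 0xDF 0xE6 0x03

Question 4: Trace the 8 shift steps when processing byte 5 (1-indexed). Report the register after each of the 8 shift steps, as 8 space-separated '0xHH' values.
After byte 1 (0x56): reg=0x56
After byte 2 (0xAF): reg=0xE1
After byte 3 (0xE5): reg=0x1C
After byte 4 (0x35): reg=0xDF
Register before byte 5: 0xDF
After XOR with byte 0x27: 0xF8

Answer: 0xF7 0xE9 0xD5 0xAD 0x5D 0xBA 0x73 0xE6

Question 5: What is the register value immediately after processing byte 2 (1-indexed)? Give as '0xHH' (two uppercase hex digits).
Answer: 0xE1

Derivation:
After byte 1 (0x56): reg=0x56
After byte 2 (0xAF): reg=0xE1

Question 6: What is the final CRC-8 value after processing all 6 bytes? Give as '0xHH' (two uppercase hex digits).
Answer: 0x03

Derivation:
After byte 1 (0x56): reg=0x56
After byte 2 (0xAF): reg=0xE1
After byte 3 (0xE5): reg=0x1C
After byte 4 (0x35): reg=0xDF
After byte 5 (0x27): reg=0xE6
After byte 6 (0x8A): reg=0x03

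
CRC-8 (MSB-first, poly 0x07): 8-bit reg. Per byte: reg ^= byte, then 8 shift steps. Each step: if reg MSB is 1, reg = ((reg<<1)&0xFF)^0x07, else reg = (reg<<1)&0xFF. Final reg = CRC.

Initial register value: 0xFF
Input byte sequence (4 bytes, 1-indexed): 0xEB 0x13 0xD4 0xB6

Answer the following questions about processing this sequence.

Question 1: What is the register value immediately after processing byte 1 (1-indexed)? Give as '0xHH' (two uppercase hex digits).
After byte 1 (0xEB): reg=0x6C

Answer: 0x6C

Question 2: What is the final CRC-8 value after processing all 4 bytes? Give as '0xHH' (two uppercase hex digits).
After byte 1 (0xEB): reg=0x6C
After byte 2 (0x13): reg=0x7A
After byte 3 (0xD4): reg=0x43
After byte 4 (0xB6): reg=0xC5

Answer: 0xC5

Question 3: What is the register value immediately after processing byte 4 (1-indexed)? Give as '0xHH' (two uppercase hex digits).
After byte 1 (0xEB): reg=0x6C
After byte 2 (0x13): reg=0x7A
After byte 3 (0xD4): reg=0x43
After byte 4 (0xB6): reg=0xC5

Answer: 0xC5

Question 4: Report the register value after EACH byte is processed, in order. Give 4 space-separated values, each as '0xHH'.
0x6C 0x7A 0x43 0xC5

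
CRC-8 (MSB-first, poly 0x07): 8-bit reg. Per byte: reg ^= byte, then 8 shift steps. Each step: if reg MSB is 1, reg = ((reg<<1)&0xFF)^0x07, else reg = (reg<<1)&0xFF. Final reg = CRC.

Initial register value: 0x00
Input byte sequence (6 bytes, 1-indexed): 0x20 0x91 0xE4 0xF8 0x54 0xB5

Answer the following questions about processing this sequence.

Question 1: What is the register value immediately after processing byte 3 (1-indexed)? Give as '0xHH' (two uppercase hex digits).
After byte 1 (0x20): reg=0xE0
After byte 2 (0x91): reg=0x50
After byte 3 (0xE4): reg=0x05

Answer: 0x05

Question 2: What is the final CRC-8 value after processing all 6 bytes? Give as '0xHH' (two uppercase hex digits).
Answer: 0xA7

Derivation:
After byte 1 (0x20): reg=0xE0
After byte 2 (0x91): reg=0x50
After byte 3 (0xE4): reg=0x05
After byte 4 (0xF8): reg=0xFD
After byte 5 (0x54): reg=0x56
After byte 6 (0xB5): reg=0xA7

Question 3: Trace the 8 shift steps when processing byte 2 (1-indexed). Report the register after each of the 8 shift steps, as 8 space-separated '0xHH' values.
Answer: 0xE2 0xC3 0x81 0x05 0x0A 0x14 0x28 0x50

Derivation:
After byte 1 (0x20): reg=0xE0
Register before byte 2: 0xE0
After XOR with byte 0x91: 0x71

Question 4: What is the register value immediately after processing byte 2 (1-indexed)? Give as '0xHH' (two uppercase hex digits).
After byte 1 (0x20): reg=0xE0
After byte 2 (0x91): reg=0x50

Answer: 0x50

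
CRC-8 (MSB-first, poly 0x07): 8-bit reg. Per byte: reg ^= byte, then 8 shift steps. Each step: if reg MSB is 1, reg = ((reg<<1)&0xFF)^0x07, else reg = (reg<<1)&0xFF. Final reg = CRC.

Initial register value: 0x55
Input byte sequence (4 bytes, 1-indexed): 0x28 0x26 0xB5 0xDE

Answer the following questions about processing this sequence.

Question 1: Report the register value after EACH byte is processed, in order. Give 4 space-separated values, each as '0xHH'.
0x74 0xB9 0x24 0xE8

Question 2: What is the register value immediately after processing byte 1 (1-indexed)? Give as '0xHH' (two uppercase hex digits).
Answer: 0x74

Derivation:
After byte 1 (0x28): reg=0x74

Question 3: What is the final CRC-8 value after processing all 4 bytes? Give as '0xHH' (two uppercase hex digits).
After byte 1 (0x28): reg=0x74
After byte 2 (0x26): reg=0xB9
After byte 3 (0xB5): reg=0x24
After byte 4 (0xDE): reg=0xE8

Answer: 0xE8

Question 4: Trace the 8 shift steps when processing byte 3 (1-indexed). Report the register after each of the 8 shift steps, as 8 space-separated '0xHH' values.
Answer: 0x18 0x30 0x60 0xC0 0x87 0x09 0x12 0x24

Derivation:
After byte 1 (0x28): reg=0x74
After byte 2 (0x26): reg=0xB9
Register before byte 3: 0xB9
After XOR with byte 0xB5: 0x0C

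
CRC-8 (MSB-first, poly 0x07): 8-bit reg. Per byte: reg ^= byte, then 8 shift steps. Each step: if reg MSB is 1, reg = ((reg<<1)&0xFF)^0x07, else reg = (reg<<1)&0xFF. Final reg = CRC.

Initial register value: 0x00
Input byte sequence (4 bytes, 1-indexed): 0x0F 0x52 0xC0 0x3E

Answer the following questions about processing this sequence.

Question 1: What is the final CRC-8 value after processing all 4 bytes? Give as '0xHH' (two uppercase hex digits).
After byte 1 (0x0F): reg=0x2D
After byte 2 (0x52): reg=0x7A
After byte 3 (0xC0): reg=0x2F
After byte 4 (0x3E): reg=0x77

Answer: 0x77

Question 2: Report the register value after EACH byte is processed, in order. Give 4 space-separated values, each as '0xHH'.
0x2D 0x7A 0x2F 0x77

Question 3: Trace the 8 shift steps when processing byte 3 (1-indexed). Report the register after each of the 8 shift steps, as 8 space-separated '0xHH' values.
After byte 1 (0x0F): reg=0x2D
After byte 2 (0x52): reg=0x7A
Register before byte 3: 0x7A
After XOR with byte 0xC0: 0xBA

Answer: 0x73 0xE6 0xCB 0x91 0x25 0x4A 0x94 0x2F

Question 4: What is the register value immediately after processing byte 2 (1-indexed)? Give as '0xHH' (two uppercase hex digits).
After byte 1 (0x0F): reg=0x2D
After byte 2 (0x52): reg=0x7A

Answer: 0x7A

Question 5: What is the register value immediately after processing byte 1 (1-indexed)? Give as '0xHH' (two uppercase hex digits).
Answer: 0x2D

Derivation:
After byte 1 (0x0F): reg=0x2D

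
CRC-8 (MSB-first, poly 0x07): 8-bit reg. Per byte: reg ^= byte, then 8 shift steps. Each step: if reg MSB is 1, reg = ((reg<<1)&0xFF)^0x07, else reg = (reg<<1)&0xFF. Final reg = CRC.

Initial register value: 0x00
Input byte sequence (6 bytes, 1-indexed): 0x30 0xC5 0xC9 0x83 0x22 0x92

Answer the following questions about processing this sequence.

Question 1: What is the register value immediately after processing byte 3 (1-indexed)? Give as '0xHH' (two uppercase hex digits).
Answer: 0x3C

Derivation:
After byte 1 (0x30): reg=0x90
After byte 2 (0xC5): reg=0xAC
After byte 3 (0xC9): reg=0x3C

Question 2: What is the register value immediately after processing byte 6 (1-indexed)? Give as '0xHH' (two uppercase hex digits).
After byte 1 (0x30): reg=0x90
After byte 2 (0xC5): reg=0xAC
After byte 3 (0xC9): reg=0x3C
After byte 4 (0x83): reg=0x34
After byte 5 (0x22): reg=0x62
After byte 6 (0x92): reg=0xDE

Answer: 0xDE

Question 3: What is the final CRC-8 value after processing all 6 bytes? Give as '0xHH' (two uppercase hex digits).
Answer: 0xDE

Derivation:
After byte 1 (0x30): reg=0x90
After byte 2 (0xC5): reg=0xAC
After byte 3 (0xC9): reg=0x3C
After byte 4 (0x83): reg=0x34
After byte 5 (0x22): reg=0x62
After byte 6 (0x92): reg=0xDE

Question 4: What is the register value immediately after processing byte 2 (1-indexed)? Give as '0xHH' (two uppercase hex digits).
Answer: 0xAC

Derivation:
After byte 1 (0x30): reg=0x90
After byte 2 (0xC5): reg=0xAC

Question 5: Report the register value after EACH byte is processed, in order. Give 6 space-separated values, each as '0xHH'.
0x90 0xAC 0x3C 0x34 0x62 0xDE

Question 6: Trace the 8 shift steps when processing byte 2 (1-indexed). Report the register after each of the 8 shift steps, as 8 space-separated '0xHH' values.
After byte 1 (0x30): reg=0x90
Register before byte 2: 0x90
After XOR with byte 0xC5: 0x55

Answer: 0xAA 0x53 0xA6 0x4B 0x96 0x2B 0x56 0xAC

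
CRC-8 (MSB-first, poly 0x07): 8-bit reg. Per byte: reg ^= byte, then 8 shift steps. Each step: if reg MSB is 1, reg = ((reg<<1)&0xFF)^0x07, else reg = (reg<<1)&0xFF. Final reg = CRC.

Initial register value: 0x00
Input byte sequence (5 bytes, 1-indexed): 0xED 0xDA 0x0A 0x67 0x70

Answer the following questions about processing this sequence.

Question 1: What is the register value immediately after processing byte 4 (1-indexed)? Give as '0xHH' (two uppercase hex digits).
Answer: 0x82

Derivation:
After byte 1 (0xED): reg=0x8D
After byte 2 (0xDA): reg=0xA2
After byte 3 (0x0A): reg=0x51
After byte 4 (0x67): reg=0x82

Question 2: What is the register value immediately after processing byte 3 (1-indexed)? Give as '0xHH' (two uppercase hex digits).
After byte 1 (0xED): reg=0x8D
After byte 2 (0xDA): reg=0xA2
After byte 3 (0x0A): reg=0x51

Answer: 0x51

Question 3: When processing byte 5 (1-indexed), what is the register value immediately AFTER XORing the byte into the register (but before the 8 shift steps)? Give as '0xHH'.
Register before byte 5: 0x82
Byte 5: 0x70
0x82 XOR 0x70 = 0xF2

Answer: 0xF2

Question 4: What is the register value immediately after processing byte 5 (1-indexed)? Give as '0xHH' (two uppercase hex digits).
Answer: 0xD0

Derivation:
After byte 1 (0xED): reg=0x8D
After byte 2 (0xDA): reg=0xA2
After byte 3 (0x0A): reg=0x51
After byte 4 (0x67): reg=0x82
After byte 5 (0x70): reg=0xD0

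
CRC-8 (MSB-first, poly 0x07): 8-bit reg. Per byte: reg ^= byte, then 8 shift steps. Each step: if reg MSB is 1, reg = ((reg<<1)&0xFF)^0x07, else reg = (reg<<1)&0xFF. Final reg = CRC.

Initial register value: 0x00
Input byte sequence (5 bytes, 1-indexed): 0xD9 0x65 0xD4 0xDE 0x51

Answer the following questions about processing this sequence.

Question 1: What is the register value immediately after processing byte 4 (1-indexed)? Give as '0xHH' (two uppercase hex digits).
After byte 1 (0xD9): reg=0x01
After byte 2 (0x65): reg=0x3B
After byte 3 (0xD4): reg=0x83
After byte 4 (0xDE): reg=0x94

Answer: 0x94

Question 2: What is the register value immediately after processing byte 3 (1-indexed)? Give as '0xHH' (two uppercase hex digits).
After byte 1 (0xD9): reg=0x01
After byte 2 (0x65): reg=0x3B
After byte 3 (0xD4): reg=0x83

Answer: 0x83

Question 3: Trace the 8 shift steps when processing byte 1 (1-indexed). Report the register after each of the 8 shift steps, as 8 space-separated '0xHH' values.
Register before byte 1: 0x00
After XOR with byte 0xD9: 0xD9

Answer: 0xB5 0x6D 0xDA 0xB3 0x61 0xC2 0x83 0x01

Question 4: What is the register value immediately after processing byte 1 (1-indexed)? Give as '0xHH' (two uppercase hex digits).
After byte 1 (0xD9): reg=0x01

Answer: 0x01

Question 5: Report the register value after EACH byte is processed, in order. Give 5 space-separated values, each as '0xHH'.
0x01 0x3B 0x83 0x94 0x55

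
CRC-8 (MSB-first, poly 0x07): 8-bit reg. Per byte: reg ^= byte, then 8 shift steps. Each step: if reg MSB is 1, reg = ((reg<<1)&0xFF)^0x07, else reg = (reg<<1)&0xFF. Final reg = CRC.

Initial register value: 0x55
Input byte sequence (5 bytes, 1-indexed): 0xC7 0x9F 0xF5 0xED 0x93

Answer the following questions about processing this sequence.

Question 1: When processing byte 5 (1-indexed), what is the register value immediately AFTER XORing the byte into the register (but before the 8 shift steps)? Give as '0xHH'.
Answer: 0xDF

Derivation:
Register before byte 5: 0x4C
Byte 5: 0x93
0x4C XOR 0x93 = 0xDF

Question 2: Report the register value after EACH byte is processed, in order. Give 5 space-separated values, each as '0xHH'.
0xF7 0x1F 0x98 0x4C 0x13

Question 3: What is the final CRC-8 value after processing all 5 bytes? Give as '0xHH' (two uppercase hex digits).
Answer: 0x13

Derivation:
After byte 1 (0xC7): reg=0xF7
After byte 2 (0x9F): reg=0x1F
After byte 3 (0xF5): reg=0x98
After byte 4 (0xED): reg=0x4C
After byte 5 (0x93): reg=0x13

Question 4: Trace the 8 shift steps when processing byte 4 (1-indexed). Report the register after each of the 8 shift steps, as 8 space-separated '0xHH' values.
After byte 1 (0xC7): reg=0xF7
After byte 2 (0x9F): reg=0x1F
After byte 3 (0xF5): reg=0x98
Register before byte 4: 0x98
After XOR with byte 0xED: 0x75

Answer: 0xEA 0xD3 0xA1 0x45 0x8A 0x13 0x26 0x4C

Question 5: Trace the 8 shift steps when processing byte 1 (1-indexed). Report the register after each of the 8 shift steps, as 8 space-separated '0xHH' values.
Answer: 0x23 0x46 0x8C 0x1F 0x3E 0x7C 0xF8 0xF7

Derivation:
Register before byte 1: 0x55
After XOR with byte 0xC7: 0x92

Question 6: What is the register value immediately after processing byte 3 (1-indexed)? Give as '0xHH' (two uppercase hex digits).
After byte 1 (0xC7): reg=0xF7
After byte 2 (0x9F): reg=0x1F
After byte 3 (0xF5): reg=0x98

Answer: 0x98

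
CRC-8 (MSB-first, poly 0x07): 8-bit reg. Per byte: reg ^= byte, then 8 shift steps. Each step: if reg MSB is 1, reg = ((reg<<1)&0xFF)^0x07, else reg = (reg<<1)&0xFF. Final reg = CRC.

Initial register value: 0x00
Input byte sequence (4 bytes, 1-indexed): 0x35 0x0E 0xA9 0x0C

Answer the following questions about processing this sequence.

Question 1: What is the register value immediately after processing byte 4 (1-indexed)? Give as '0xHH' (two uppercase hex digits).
Answer: 0x4A

Derivation:
After byte 1 (0x35): reg=0x8B
After byte 2 (0x0E): reg=0x92
After byte 3 (0xA9): reg=0xA1
After byte 4 (0x0C): reg=0x4A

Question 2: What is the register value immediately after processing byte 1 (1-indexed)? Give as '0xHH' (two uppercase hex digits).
Answer: 0x8B

Derivation:
After byte 1 (0x35): reg=0x8B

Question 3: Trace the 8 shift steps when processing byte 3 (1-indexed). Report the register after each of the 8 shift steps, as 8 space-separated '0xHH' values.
After byte 1 (0x35): reg=0x8B
After byte 2 (0x0E): reg=0x92
Register before byte 3: 0x92
After XOR with byte 0xA9: 0x3B

Answer: 0x76 0xEC 0xDF 0xB9 0x75 0xEA 0xD3 0xA1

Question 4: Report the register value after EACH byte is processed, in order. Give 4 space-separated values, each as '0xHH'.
0x8B 0x92 0xA1 0x4A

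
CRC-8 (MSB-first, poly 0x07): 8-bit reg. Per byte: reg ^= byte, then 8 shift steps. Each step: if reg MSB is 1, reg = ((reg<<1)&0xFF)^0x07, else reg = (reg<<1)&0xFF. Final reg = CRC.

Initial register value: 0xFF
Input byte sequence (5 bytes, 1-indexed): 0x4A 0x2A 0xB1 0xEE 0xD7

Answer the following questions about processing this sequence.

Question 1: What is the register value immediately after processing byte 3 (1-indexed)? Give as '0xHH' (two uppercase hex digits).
Answer: 0x18

Derivation:
After byte 1 (0x4A): reg=0x02
After byte 2 (0x2A): reg=0xD8
After byte 3 (0xB1): reg=0x18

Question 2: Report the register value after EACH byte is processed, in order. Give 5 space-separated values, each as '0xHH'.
0x02 0xD8 0x18 0xCC 0x41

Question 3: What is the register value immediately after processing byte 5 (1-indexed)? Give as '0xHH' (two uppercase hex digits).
After byte 1 (0x4A): reg=0x02
After byte 2 (0x2A): reg=0xD8
After byte 3 (0xB1): reg=0x18
After byte 4 (0xEE): reg=0xCC
After byte 5 (0xD7): reg=0x41

Answer: 0x41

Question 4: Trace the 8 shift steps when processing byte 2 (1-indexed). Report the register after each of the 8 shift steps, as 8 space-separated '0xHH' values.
Answer: 0x50 0xA0 0x47 0x8E 0x1B 0x36 0x6C 0xD8

Derivation:
After byte 1 (0x4A): reg=0x02
Register before byte 2: 0x02
After XOR with byte 0x2A: 0x28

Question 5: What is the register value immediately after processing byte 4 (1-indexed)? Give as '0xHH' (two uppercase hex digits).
After byte 1 (0x4A): reg=0x02
After byte 2 (0x2A): reg=0xD8
After byte 3 (0xB1): reg=0x18
After byte 4 (0xEE): reg=0xCC

Answer: 0xCC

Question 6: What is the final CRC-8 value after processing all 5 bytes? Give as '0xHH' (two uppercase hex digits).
Answer: 0x41

Derivation:
After byte 1 (0x4A): reg=0x02
After byte 2 (0x2A): reg=0xD8
After byte 3 (0xB1): reg=0x18
After byte 4 (0xEE): reg=0xCC
After byte 5 (0xD7): reg=0x41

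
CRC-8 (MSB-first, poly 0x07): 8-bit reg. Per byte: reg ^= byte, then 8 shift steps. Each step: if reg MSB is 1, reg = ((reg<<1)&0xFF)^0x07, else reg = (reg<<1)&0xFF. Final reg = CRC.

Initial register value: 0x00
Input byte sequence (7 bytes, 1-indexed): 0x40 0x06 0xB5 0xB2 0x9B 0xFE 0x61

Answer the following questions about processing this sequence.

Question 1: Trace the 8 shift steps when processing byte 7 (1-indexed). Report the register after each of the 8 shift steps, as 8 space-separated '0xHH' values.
After byte 1 (0x40): reg=0xC7
After byte 2 (0x06): reg=0x49
After byte 3 (0xB5): reg=0xFA
After byte 4 (0xB2): reg=0xFF
After byte 5 (0x9B): reg=0x3B
After byte 6 (0xFE): reg=0x55
Register before byte 7: 0x55
After XOR with byte 0x61: 0x34

Answer: 0x68 0xD0 0xA7 0x49 0x92 0x23 0x46 0x8C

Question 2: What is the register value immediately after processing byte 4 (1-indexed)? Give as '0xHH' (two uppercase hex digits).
Answer: 0xFF

Derivation:
After byte 1 (0x40): reg=0xC7
After byte 2 (0x06): reg=0x49
After byte 3 (0xB5): reg=0xFA
After byte 4 (0xB2): reg=0xFF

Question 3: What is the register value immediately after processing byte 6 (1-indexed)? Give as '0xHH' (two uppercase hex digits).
After byte 1 (0x40): reg=0xC7
After byte 2 (0x06): reg=0x49
After byte 3 (0xB5): reg=0xFA
After byte 4 (0xB2): reg=0xFF
After byte 5 (0x9B): reg=0x3B
After byte 6 (0xFE): reg=0x55

Answer: 0x55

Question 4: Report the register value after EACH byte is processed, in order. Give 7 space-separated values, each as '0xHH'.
0xC7 0x49 0xFA 0xFF 0x3B 0x55 0x8C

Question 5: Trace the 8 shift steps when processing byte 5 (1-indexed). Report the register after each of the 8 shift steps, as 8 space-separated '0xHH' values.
Answer: 0xC8 0x97 0x29 0x52 0xA4 0x4F 0x9E 0x3B

Derivation:
After byte 1 (0x40): reg=0xC7
After byte 2 (0x06): reg=0x49
After byte 3 (0xB5): reg=0xFA
After byte 4 (0xB2): reg=0xFF
Register before byte 5: 0xFF
After XOR with byte 0x9B: 0x64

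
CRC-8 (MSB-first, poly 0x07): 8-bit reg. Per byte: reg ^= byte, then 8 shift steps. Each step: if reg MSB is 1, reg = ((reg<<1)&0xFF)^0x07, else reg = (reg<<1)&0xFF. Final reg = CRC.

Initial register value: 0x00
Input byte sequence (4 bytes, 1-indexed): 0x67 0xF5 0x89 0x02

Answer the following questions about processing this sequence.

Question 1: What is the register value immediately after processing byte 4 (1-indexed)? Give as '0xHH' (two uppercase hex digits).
Answer: 0x9E

Derivation:
After byte 1 (0x67): reg=0x32
After byte 2 (0xF5): reg=0x5B
After byte 3 (0x89): reg=0x30
After byte 4 (0x02): reg=0x9E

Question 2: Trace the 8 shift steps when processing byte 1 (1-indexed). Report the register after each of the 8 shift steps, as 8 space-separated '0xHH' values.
Register before byte 1: 0x00
After XOR with byte 0x67: 0x67

Answer: 0xCE 0x9B 0x31 0x62 0xC4 0x8F 0x19 0x32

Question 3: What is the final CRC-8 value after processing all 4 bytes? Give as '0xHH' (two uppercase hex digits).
After byte 1 (0x67): reg=0x32
After byte 2 (0xF5): reg=0x5B
After byte 3 (0x89): reg=0x30
After byte 4 (0x02): reg=0x9E

Answer: 0x9E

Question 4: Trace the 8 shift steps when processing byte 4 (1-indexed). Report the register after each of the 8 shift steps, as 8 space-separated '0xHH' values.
Answer: 0x64 0xC8 0x97 0x29 0x52 0xA4 0x4F 0x9E

Derivation:
After byte 1 (0x67): reg=0x32
After byte 2 (0xF5): reg=0x5B
After byte 3 (0x89): reg=0x30
Register before byte 4: 0x30
After XOR with byte 0x02: 0x32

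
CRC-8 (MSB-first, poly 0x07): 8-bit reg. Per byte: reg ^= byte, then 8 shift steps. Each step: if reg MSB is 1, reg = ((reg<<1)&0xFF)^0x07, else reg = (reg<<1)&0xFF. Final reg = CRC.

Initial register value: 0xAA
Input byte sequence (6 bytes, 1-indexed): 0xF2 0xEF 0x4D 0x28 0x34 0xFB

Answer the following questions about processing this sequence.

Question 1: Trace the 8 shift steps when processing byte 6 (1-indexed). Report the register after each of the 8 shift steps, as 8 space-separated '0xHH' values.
After byte 1 (0xF2): reg=0x8F
After byte 2 (0xEF): reg=0x27
After byte 3 (0x4D): reg=0x11
After byte 4 (0x28): reg=0xAF
After byte 5 (0x34): reg=0xC8
Register before byte 6: 0xC8
After XOR with byte 0xFB: 0x33

Answer: 0x66 0xCC 0x9F 0x39 0x72 0xE4 0xCF 0x99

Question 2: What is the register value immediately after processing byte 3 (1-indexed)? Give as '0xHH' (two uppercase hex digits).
Answer: 0x11

Derivation:
After byte 1 (0xF2): reg=0x8F
After byte 2 (0xEF): reg=0x27
After byte 3 (0x4D): reg=0x11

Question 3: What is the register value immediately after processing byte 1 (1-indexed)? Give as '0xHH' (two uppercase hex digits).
After byte 1 (0xF2): reg=0x8F

Answer: 0x8F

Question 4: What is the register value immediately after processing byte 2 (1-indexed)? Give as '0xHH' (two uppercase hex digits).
Answer: 0x27

Derivation:
After byte 1 (0xF2): reg=0x8F
After byte 2 (0xEF): reg=0x27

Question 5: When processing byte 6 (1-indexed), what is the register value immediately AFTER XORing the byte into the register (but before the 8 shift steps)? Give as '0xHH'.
Register before byte 6: 0xC8
Byte 6: 0xFB
0xC8 XOR 0xFB = 0x33

Answer: 0x33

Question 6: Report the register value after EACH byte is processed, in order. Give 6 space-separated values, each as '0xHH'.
0x8F 0x27 0x11 0xAF 0xC8 0x99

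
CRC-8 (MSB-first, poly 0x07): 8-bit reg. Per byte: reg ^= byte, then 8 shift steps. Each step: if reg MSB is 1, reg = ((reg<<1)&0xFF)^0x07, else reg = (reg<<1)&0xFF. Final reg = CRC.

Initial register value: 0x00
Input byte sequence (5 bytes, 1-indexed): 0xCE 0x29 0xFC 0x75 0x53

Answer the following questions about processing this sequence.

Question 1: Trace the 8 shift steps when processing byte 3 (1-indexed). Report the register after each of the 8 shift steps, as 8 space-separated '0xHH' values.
After byte 1 (0xCE): reg=0x64
After byte 2 (0x29): reg=0xE4
Register before byte 3: 0xE4
After XOR with byte 0xFC: 0x18

Answer: 0x30 0x60 0xC0 0x87 0x09 0x12 0x24 0x48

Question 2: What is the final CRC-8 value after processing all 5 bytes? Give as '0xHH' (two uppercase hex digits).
After byte 1 (0xCE): reg=0x64
After byte 2 (0x29): reg=0xE4
After byte 3 (0xFC): reg=0x48
After byte 4 (0x75): reg=0xB3
After byte 5 (0x53): reg=0xAE

Answer: 0xAE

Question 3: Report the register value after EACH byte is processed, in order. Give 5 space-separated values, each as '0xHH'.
0x64 0xE4 0x48 0xB3 0xAE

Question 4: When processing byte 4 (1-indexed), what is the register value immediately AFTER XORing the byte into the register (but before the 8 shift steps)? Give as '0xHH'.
Register before byte 4: 0x48
Byte 4: 0x75
0x48 XOR 0x75 = 0x3D

Answer: 0x3D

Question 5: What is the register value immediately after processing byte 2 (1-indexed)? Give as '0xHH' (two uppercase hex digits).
After byte 1 (0xCE): reg=0x64
After byte 2 (0x29): reg=0xE4

Answer: 0xE4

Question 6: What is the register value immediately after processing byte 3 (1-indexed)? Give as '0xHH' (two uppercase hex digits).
Answer: 0x48

Derivation:
After byte 1 (0xCE): reg=0x64
After byte 2 (0x29): reg=0xE4
After byte 3 (0xFC): reg=0x48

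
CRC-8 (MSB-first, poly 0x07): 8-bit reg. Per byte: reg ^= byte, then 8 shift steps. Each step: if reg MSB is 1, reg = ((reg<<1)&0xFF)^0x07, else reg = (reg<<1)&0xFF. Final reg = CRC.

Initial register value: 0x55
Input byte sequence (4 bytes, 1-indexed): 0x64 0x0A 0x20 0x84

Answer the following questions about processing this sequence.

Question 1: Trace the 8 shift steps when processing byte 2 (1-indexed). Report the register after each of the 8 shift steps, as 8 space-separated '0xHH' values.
Answer: 0x3D 0x7A 0xF4 0xEF 0xD9 0xB5 0x6D 0xDA

Derivation:
After byte 1 (0x64): reg=0x97
Register before byte 2: 0x97
After XOR with byte 0x0A: 0x9D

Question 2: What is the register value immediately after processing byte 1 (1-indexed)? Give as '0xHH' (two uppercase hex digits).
Answer: 0x97

Derivation:
After byte 1 (0x64): reg=0x97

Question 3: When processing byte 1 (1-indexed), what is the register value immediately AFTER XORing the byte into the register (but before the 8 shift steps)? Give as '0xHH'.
Register before byte 1: 0x55
Byte 1: 0x64
0x55 XOR 0x64 = 0x31

Answer: 0x31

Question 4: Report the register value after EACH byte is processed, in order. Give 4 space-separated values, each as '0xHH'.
0x97 0xDA 0xE8 0x03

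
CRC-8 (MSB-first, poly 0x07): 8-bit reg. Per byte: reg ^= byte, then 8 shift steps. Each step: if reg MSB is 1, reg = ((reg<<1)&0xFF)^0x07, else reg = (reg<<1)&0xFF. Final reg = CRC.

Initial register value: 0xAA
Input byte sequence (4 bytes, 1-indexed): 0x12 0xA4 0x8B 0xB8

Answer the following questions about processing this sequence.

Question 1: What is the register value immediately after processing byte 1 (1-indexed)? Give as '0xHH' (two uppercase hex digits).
After byte 1 (0x12): reg=0x21

Answer: 0x21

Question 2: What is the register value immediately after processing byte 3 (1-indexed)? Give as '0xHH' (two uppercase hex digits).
After byte 1 (0x12): reg=0x21
After byte 2 (0xA4): reg=0x92
After byte 3 (0x8B): reg=0x4F

Answer: 0x4F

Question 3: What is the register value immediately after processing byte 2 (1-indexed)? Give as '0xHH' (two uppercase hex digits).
Answer: 0x92

Derivation:
After byte 1 (0x12): reg=0x21
After byte 2 (0xA4): reg=0x92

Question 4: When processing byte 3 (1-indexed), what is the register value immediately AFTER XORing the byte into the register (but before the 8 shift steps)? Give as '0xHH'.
Answer: 0x19

Derivation:
Register before byte 3: 0x92
Byte 3: 0x8B
0x92 XOR 0x8B = 0x19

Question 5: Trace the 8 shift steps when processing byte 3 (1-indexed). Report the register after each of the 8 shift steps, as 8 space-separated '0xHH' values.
Answer: 0x32 0x64 0xC8 0x97 0x29 0x52 0xA4 0x4F

Derivation:
After byte 1 (0x12): reg=0x21
After byte 2 (0xA4): reg=0x92
Register before byte 3: 0x92
After XOR with byte 0x8B: 0x19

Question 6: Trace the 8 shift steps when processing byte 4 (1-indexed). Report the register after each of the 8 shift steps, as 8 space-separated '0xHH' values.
After byte 1 (0x12): reg=0x21
After byte 2 (0xA4): reg=0x92
After byte 3 (0x8B): reg=0x4F
Register before byte 4: 0x4F
After XOR with byte 0xB8: 0xF7

Answer: 0xE9 0xD5 0xAD 0x5D 0xBA 0x73 0xE6 0xCB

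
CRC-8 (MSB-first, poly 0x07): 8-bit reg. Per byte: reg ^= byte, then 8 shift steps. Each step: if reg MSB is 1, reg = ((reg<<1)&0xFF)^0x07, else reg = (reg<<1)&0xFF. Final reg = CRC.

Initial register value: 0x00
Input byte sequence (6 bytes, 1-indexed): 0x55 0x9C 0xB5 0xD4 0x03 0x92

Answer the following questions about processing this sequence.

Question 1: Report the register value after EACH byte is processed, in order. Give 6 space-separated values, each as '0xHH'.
0xAC 0x90 0xFB 0xCD 0x64 0xCC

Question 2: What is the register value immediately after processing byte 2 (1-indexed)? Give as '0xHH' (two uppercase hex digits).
After byte 1 (0x55): reg=0xAC
After byte 2 (0x9C): reg=0x90

Answer: 0x90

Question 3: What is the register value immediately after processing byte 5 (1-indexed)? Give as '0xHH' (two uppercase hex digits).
After byte 1 (0x55): reg=0xAC
After byte 2 (0x9C): reg=0x90
After byte 3 (0xB5): reg=0xFB
After byte 4 (0xD4): reg=0xCD
After byte 5 (0x03): reg=0x64

Answer: 0x64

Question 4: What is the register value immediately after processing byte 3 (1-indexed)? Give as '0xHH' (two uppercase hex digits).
Answer: 0xFB

Derivation:
After byte 1 (0x55): reg=0xAC
After byte 2 (0x9C): reg=0x90
After byte 3 (0xB5): reg=0xFB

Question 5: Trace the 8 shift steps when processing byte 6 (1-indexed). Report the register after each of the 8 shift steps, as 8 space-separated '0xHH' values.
After byte 1 (0x55): reg=0xAC
After byte 2 (0x9C): reg=0x90
After byte 3 (0xB5): reg=0xFB
After byte 4 (0xD4): reg=0xCD
After byte 5 (0x03): reg=0x64
Register before byte 6: 0x64
After XOR with byte 0x92: 0xF6

Answer: 0xEB 0xD1 0xA5 0x4D 0x9A 0x33 0x66 0xCC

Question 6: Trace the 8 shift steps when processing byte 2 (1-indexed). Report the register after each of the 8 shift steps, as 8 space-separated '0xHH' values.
After byte 1 (0x55): reg=0xAC
Register before byte 2: 0xAC
After XOR with byte 0x9C: 0x30

Answer: 0x60 0xC0 0x87 0x09 0x12 0x24 0x48 0x90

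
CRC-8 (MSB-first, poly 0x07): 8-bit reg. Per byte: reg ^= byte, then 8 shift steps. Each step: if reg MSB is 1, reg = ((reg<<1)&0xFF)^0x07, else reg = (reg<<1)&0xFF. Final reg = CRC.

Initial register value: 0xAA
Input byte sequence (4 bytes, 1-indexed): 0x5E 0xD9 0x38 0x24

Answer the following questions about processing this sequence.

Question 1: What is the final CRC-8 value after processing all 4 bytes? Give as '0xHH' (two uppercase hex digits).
Answer: 0xE3

Derivation:
After byte 1 (0x5E): reg=0xC2
After byte 2 (0xD9): reg=0x41
After byte 3 (0x38): reg=0x68
After byte 4 (0x24): reg=0xE3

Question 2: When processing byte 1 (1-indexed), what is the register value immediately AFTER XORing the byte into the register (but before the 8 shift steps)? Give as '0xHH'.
Register before byte 1: 0xAA
Byte 1: 0x5E
0xAA XOR 0x5E = 0xF4

Answer: 0xF4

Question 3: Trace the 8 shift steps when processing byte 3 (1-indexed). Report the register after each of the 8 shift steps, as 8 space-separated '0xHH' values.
After byte 1 (0x5E): reg=0xC2
After byte 2 (0xD9): reg=0x41
Register before byte 3: 0x41
After XOR with byte 0x38: 0x79

Answer: 0xF2 0xE3 0xC1 0x85 0x0D 0x1A 0x34 0x68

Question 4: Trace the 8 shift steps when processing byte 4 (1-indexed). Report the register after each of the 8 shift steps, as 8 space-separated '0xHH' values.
Answer: 0x98 0x37 0x6E 0xDC 0xBF 0x79 0xF2 0xE3

Derivation:
After byte 1 (0x5E): reg=0xC2
After byte 2 (0xD9): reg=0x41
After byte 3 (0x38): reg=0x68
Register before byte 4: 0x68
After XOR with byte 0x24: 0x4C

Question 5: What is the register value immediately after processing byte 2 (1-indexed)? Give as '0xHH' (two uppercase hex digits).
After byte 1 (0x5E): reg=0xC2
After byte 2 (0xD9): reg=0x41

Answer: 0x41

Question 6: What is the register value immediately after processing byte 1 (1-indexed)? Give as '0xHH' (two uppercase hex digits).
After byte 1 (0x5E): reg=0xC2

Answer: 0xC2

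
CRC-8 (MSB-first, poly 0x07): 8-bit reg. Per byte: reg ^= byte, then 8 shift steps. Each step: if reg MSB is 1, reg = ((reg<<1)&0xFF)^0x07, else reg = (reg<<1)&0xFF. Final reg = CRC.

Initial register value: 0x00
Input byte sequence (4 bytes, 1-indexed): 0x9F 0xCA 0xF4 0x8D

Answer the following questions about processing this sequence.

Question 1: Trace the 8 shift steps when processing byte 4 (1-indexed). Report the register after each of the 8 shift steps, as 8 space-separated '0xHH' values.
Answer: 0x9B 0x31 0x62 0xC4 0x8F 0x19 0x32 0x64

Derivation:
After byte 1 (0x9F): reg=0xD4
After byte 2 (0xCA): reg=0x5A
After byte 3 (0xF4): reg=0x43
Register before byte 4: 0x43
After XOR with byte 0x8D: 0xCE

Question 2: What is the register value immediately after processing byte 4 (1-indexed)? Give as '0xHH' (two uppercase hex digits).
Answer: 0x64

Derivation:
After byte 1 (0x9F): reg=0xD4
After byte 2 (0xCA): reg=0x5A
After byte 3 (0xF4): reg=0x43
After byte 4 (0x8D): reg=0x64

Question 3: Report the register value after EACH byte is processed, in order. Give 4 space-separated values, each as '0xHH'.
0xD4 0x5A 0x43 0x64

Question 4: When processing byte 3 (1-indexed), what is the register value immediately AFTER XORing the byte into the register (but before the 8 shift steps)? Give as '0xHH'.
Answer: 0xAE

Derivation:
Register before byte 3: 0x5A
Byte 3: 0xF4
0x5A XOR 0xF4 = 0xAE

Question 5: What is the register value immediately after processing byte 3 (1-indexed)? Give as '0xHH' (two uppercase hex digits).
Answer: 0x43

Derivation:
After byte 1 (0x9F): reg=0xD4
After byte 2 (0xCA): reg=0x5A
After byte 3 (0xF4): reg=0x43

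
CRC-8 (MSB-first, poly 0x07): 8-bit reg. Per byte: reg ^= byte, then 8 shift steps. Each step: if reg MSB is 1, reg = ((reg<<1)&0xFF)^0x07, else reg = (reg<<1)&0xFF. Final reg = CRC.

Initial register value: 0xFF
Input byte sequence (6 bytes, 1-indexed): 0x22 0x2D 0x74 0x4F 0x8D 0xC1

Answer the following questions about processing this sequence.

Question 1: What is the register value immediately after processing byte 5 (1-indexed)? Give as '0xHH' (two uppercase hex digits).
Answer: 0x57

Derivation:
After byte 1 (0x22): reg=0x1D
After byte 2 (0x2D): reg=0x90
After byte 3 (0x74): reg=0xB2
After byte 4 (0x4F): reg=0xFD
After byte 5 (0x8D): reg=0x57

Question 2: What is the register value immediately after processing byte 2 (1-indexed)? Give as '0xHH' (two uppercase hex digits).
Answer: 0x90

Derivation:
After byte 1 (0x22): reg=0x1D
After byte 2 (0x2D): reg=0x90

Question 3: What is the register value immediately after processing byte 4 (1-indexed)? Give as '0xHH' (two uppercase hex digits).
Answer: 0xFD

Derivation:
After byte 1 (0x22): reg=0x1D
After byte 2 (0x2D): reg=0x90
After byte 3 (0x74): reg=0xB2
After byte 4 (0x4F): reg=0xFD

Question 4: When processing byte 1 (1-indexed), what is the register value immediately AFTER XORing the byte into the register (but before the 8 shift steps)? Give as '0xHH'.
Register before byte 1: 0xFF
Byte 1: 0x22
0xFF XOR 0x22 = 0xDD

Answer: 0xDD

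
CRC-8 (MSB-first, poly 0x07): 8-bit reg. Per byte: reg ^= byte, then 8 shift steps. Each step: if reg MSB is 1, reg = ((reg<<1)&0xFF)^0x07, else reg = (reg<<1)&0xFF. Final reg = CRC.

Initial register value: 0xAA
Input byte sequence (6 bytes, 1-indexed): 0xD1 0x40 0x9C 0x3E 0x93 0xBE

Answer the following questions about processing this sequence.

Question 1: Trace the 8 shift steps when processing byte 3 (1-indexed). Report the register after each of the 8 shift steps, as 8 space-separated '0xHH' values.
After byte 1 (0xD1): reg=0x66
After byte 2 (0x40): reg=0xF2
Register before byte 3: 0xF2
After XOR with byte 0x9C: 0x6E

Answer: 0xDC 0xBF 0x79 0xF2 0xE3 0xC1 0x85 0x0D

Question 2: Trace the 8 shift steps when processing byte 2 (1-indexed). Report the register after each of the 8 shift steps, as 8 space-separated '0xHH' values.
After byte 1 (0xD1): reg=0x66
Register before byte 2: 0x66
After XOR with byte 0x40: 0x26

Answer: 0x4C 0x98 0x37 0x6E 0xDC 0xBF 0x79 0xF2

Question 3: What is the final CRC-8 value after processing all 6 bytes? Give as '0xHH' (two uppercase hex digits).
Answer: 0xB1

Derivation:
After byte 1 (0xD1): reg=0x66
After byte 2 (0x40): reg=0xF2
After byte 3 (0x9C): reg=0x0D
After byte 4 (0x3E): reg=0x99
After byte 5 (0x93): reg=0x36
After byte 6 (0xBE): reg=0xB1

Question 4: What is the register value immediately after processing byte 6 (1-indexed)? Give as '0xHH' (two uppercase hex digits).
Answer: 0xB1

Derivation:
After byte 1 (0xD1): reg=0x66
After byte 2 (0x40): reg=0xF2
After byte 3 (0x9C): reg=0x0D
After byte 4 (0x3E): reg=0x99
After byte 5 (0x93): reg=0x36
After byte 6 (0xBE): reg=0xB1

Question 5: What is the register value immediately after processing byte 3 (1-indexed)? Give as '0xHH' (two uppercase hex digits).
Answer: 0x0D

Derivation:
After byte 1 (0xD1): reg=0x66
After byte 2 (0x40): reg=0xF2
After byte 3 (0x9C): reg=0x0D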